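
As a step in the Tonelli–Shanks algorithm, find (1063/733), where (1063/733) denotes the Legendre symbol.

-1

(1063/733)
  = (330/733)    [1063 ≡ 330 mod 733]
  = -(165/733)    [733 ≡ 5 mod 8 ⇒ (2/733) = -1]
  = -(733/165)    [QR: 165 ≡ 1 mod 4, sign kept]
  = -(73/165)    [733 ≡ 73 mod 165]
  = -(165/73)    [QR: 73 ≡ 1 mod 4, sign kept]
  = -(19/73)    [165 ≡ 19 mod 73]
  = -(73/19)    [QR: 73 ≡ 1 mod 4, sign kept]
  = -(16/19)    [73 ≡ 16 mod 19]
  = -(1/19)    [19 ≡ 3 mod 8 ⇒ (2/19)^4 = +1]
  = -1    [(1/19) = 1]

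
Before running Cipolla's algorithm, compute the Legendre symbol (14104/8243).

(14104/8243)
  = (5861/8243)    [14104 ≡ 5861 mod 8243]
  = (8243/5861)    [QR: 5861 ≡ 1 mod 4, sign kept]
  = (2382/5861)    [8243 ≡ 2382 mod 5861]
  = -(1191/5861)    [5861 ≡ 5 mod 8 ⇒ (2/5861) = -1]
  = -(5861/1191)    [QR: 5861 ≡ 1 mod 4, sign kept]
  = -(1097/1191)    [5861 ≡ 1097 mod 1191]
  = -(1191/1097)    [QR: 1097 ≡ 1 mod 4, sign kept]
  = -(94/1097)    [1191 ≡ 94 mod 1097]
  = -(47/1097)    [1097 ≡ 1 mod 8 ⇒ (2/1097) = +1]
  = -(1097/47)    [QR: 1097 ≡ 1 mod 4, sign kept]
  = -(16/47)    [1097 ≡ 16 mod 47]
  = -(1/47)    [47 ≡ 7 mod 8 ⇒ (2/47)^4 = +1]
  = -1    [(1/47) = 1]

-1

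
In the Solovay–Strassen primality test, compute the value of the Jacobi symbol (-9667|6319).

Reduce the numerator: -9667 ≡ 2971 (mod 6319), so (-9667|6319) = (2971|6319).
Both 2971 ≡ 3 and 6319 ≡ 3 (mod 4), so reciprocity gives (2971|6319) = -(6319|2971). Reduce: 6319 ≡ 377 (mod 2971). Now have -(377|2971).
377 ≡ 1 (mod 4), so quadratic reciprocity gives (377|2971) = (2971|377). Reduce: 2971 ≡ 332 (mod 377). Now have -(332|377).
Factor out 2: 332 = 2^2·83. Since 377 ≡ 1 (mod 8), (2|377) = +1, and (2|377)^2 = +1. Now have -(83|377).
377 ≡ 1 (mod 4), so quadratic reciprocity gives (83|377) = (377|83). Reduce: 377 ≡ 45 (mod 83). Now have -(45|83).
45 ≡ 1 (mod 4), so quadratic reciprocity gives (45|83) = (83|45). Reduce: 83 ≡ 38 (mod 45). Now have -(38|45).
Factor out 2: 38 = 2·19. Since 45 ≡ 5 (mod 8), (2|45) = -1. Now have (19|45).
45 ≡ 1 (mod 4), so quadratic reciprocity gives (19|45) = (45|19). Reduce: 45 ≡ 7 (mod 19). Now have (7|19).
Both 7 ≡ 3 and 19 ≡ 3 (mod 4), so reciprocity gives (7|19) = -(19|7). Reduce: 19 ≡ 5 (mod 7). Now have -(5|7).
5 ≡ 1 (mod 4), so quadratic reciprocity gives (5|7) = (7|5). Reduce: 7 ≡ 2 (mod 5). Now have -(2|5).
Factor out 2: 2 = 2. Since 5 ≡ 5 (mod 8), (2|5) = -1. Now have (1|5).
(1|5) = 1. Collecting the sign factors: 1.

1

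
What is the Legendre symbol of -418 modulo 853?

1

Reduce the numerator: -418 ≡ 435 (mod 853), so (-418 / 853) = (435 / 853).
853 ≡ 1 (mod 4), so quadratic reciprocity gives (435 / 853) = (853 / 435). Reduce: 853 ≡ 418 (mod 435). Now have (418 / 435).
Factor out 2: 418 = 2·209. Since 435 ≡ 3 (mod 8), (2 / 435) = -1. Now have -(209 / 435).
209 ≡ 1 (mod 4), so quadratic reciprocity gives (209 / 435) = (435 / 209). Reduce: 435 ≡ 17 (mod 209). Now have -(17 / 209).
17 ≡ 1 (mod 4), so quadratic reciprocity gives (17 / 209) = (209 / 17). Reduce: 209 ≡ 5 (mod 17). Now have -(5 / 17).
5 ≡ 1 (mod 4), so quadratic reciprocity gives (5 / 17) = (17 / 5). Reduce: 17 ≡ 2 (mod 5). Now have -(2 / 5).
Factor out 2: 2 = 2. Since 5 ≡ 5 (mod 8), (2 / 5) = -1. Now have (1 / 5).
(1 / 5) = 1. Collecting the sign factors: 1.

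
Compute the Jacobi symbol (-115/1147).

Reduce the numerator: -115 ≡ 1032 (mod 1147), so (-115/1147) = (1032/1147).
Factor out 2: 1032 = 2^3·129. Since 1147 ≡ 3 (mod 8), (2/1147) = -1, and (2/1147)^3 = -1. Now have -(129/1147).
129 ≡ 1 (mod 4), so quadratic reciprocity gives (129/1147) = (1147/129). Reduce: 1147 ≡ 115 (mod 129). Now have -(115/129).
129 ≡ 1 (mod 4), so quadratic reciprocity gives (115/129) = (129/115). Reduce: 129 ≡ 14 (mod 115). Now have -(14/115).
Factor out 2: 14 = 2·7. Since 115 ≡ 3 (mod 8), (2/115) = -1. Now have (7/115).
Both 7 ≡ 3 and 115 ≡ 3 (mod 4), so reciprocity gives (7/115) = -(115/7). Reduce: 115 ≡ 3 (mod 7). Now have -(3/7).
Both 3 ≡ 3 and 7 ≡ 3 (mod 4), so reciprocity gives (3/7) = -(7/3). Reduce: 7 ≡ 1 (mod 3). Now have (1/3).
(1/3) = 1. Collecting the sign factors: 1.

1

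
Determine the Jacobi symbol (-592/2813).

(-592/2813)
  = (2221/2813)    [-592 ≡ 2221 mod 2813]
  = (2813/2221)    [QR: 2221 ≡ 1 mod 4, sign kept]
  = (592/2221)    [2813 ≡ 592 mod 2221]
  = (37/2221)    [2221 ≡ 5 mod 8 ⇒ (2/2221)^4 = +1]
  = (2221/37)    [QR: 37 ≡ 1 mod 4, sign kept]
  = (1/37)    [2221 ≡ 1 mod 37]
  = 1    [(1/37) = 1]

1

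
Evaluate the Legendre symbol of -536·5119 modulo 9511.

By multiplicativity, (-536·5119/9511) = (-536/9511)·(5119/9511).
First factor (-536/9511):
Reduce the numerator: -536 ≡ 8975 (mod 9511), so (-536/9511) = (8975/9511).
Both 8975 ≡ 3 and 9511 ≡ 3 (mod 4), so reciprocity gives (8975/9511) = -(9511/8975). Reduce: 9511 ≡ 536 (mod 8975). Now have -(536/8975).
Factor out 2: 536 = 2^3·67. Since 8975 ≡ 7 (mod 8), (2/8975) = +1, and (2/8975)^3 = +1. Now have -(67/8975).
Both 67 ≡ 3 and 8975 ≡ 3 (mod 4), so reciprocity gives (67/8975) = -(8975/67). Reduce: 8975 ≡ 64 (mod 67). Now have (64/67).
Factor out 2: 64 = 2^6. Since 67 ≡ 3 (mod 8), (2/67) = -1, and (2/67)^6 = +1. Now have (1/67).
(1/67) = 1. Collecting the sign factors: 1.
Second factor (5119/9511):
Both 5119 ≡ 3 and 9511 ≡ 3 (mod 4), so reciprocity gives (5119/9511) = -(9511/5119). Reduce: 9511 ≡ 4392 (mod 5119). Now have -(4392/5119).
Factor out 2: 4392 = 2^3·549. Since 5119 ≡ 7 (mod 8), (2/5119) = +1, and (2/5119)^3 = +1. Now have -(549/5119).
549 ≡ 1 (mod 4), so quadratic reciprocity gives (549/5119) = (5119/549). Reduce: 5119 ≡ 178 (mod 549). Now have -(178/549).
Factor out 2: 178 = 2·89. Since 549 ≡ 5 (mod 8), (2/549) = -1. Now have (89/549).
89 ≡ 1 (mod 4), so quadratic reciprocity gives (89/549) = (549/89). Reduce: 549 ≡ 15 (mod 89). Now have (15/89).
89 ≡ 1 (mod 4), so quadratic reciprocity gives (15/89) = (89/15). Reduce: 89 ≡ 14 (mod 15). Now have (14/15).
Factor out 2: 14 = 2·7. Since 15 ≡ 7 (mod 8), (2/15) = +1. Now have (7/15).
Both 7 ≡ 3 and 15 ≡ 3 (mod 4), so reciprocity gives (7/15) = -(15/7). Reduce: 15 ≡ 1 (mod 7). Now have -(1/7).
(1/7) = 1. Collecting the sign factors: -1.
Product: (1)·(-1) = -1.

-1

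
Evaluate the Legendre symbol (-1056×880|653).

-1

By multiplicativity, (-1056·880|653) = (-1056|653)·(880|653).
First factor (-1056|653):
(-1056|653)
  = (1056|653)    [653 ≡ 1 mod 4 ⇒ (-1|653) = +1]
  = (403|653)    [1056 ≡ 403 mod 653]
  = (653|403)    [QR: 653 ≡ 1 mod 4, sign kept]
  = (250|403)    [653 ≡ 250 mod 403]
  = -(125|403)    [403 ≡ 3 mod 8 ⇒ (2|403) = -1]
  = -(403|125)    [QR: 125 ≡ 1 mod 4, sign kept]
  = -(28|125)    [403 ≡ 28 mod 125]
  = -(7|125)    [125 ≡ 5 mod 8 ⇒ (2|125)^2 = +1]
  = -(125|7)    [QR: 125 ≡ 1 mod 4, sign kept]
  = -(6|7)    [125 ≡ 6 mod 7]
  = -(3|7)    [7 ≡ 7 mod 8 ⇒ (2|7) = +1]
  = (7|3)    [QR: both ≡ 3 mod 4, sign flips]
  = (1|3)    [7 ≡ 1 mod 3]
  = 1    [(1|3) = 1]
Second factor (880|653):
(880|653)
  = (227|653)    [880 ≡ 227 mod 653]
  = (653|227)    [QR: 653 ≡ 1 mod 4, sign kept]
  = (199|227)    [653 ≡ 199 mod 227]
  = -(227|199)    [QR: both ≡ 3 mod 4, sign flips]
  = -(28|199)    [227 ≡ 28 mod 199]
  = -(7|199)    [199 ≡ 7 mod 8 ⇒ (2|199)^2 = +1]
  = (199|7)    [QR: both ≡ 3 mod 4, sign flips]
  = (3|7)    [199 ≡ 3 mod 7]
  = -(7|3)    [QR: both ≡ 3 mod 4, sign flips]
  = -(1|3)    [7 ≡ 1 mod 3]
  = -1    [(1|3) = 1]
Product: (1)·(-1) = -1.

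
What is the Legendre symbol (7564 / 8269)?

-1

(7564 / 8269)
  = (1891 / 8269)    [8269 ≡ 5 mod 8 ⇒ (2 / 8269)^2 = +1]
  = (8269 / 1891)    [QR: 8269 ≡ 1 mod 4, sign kept]
  = (705 / 1891)    [8269 ≡ 705 mod 1891]
  = (1891 / 705)    [QR: 705 ≡ 1 mod 4, sign kept]
  = (481 / 705)    [1891 ≡ 481 mod 705]
  = (705 / 481)    [QR: 481 ≡ 1 mod 4, sign kept]
  = (224 / 481)    [705 ≡ 224 mod 481]
  = (7 / 481)    [481 ≡ 1 mod 8 ⇒ (2 / 481)^5 = +1]
  = (481 / 7)    [QR: 481 ≡ 1 mod 4, sign kept]
  = (5 / 7)    [481 ≡ 5 mod 7]
  = (7 / 5)    [QR: 5 ≡ 1 mod 4, sign kept]
  = (2 / 5)    [7 ≡ 2 mod 5]
  = -(1 / 5)    [5 ≡ 5 mod 8 ⇒ (2 / 5) = -1]
  = -1    [(1 / 5) = 1]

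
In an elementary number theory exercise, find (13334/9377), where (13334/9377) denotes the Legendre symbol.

-1

(13334/9377)
  = (3957/9377)    [13334 ≡ 3957 mod 9377]
  = (9377/3957)    [QR: 3957 ≡ 1 mod 4, sign kept]
  = (1463/3957)    [9377 ≡ 1463 mod 3957]
  = (3957/1463)    [QR: 3957 ≡ 1 mod 4, sign kept]
  = (1031/1463)    [3957 ≡ 1031 mod 1463]
  = -(1463/1031)    [QR: both ≡ 3 mod 4, sign flips]
  = -(432/1031)    [1463 ≡ 432 mod 1031]
  = -(27/1031)    [1031 ≡ 7 mod 8 ⇒ (2/1031)^4 = +1]
  = (1031/27)    [QR: both ≡ 3 mod 4, sign flips]
  = (5/27)    [1031 ≡ 5 mod 27]
  = (27/5)    [QR: 5 ≡ 1 mod 4, sign kept]
  = (2/5)    [27 ≡ 2 mod 5]
  = -(1/5)    [5 ≡ 5 mod 8 ⇒ (2/5) = -1]
  = -1    [(1/5) = 1]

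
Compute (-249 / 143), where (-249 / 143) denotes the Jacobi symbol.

-1

Pull out -1: (-249 / 143) = (-1 / 143)·(249 / 143). Since 143 ≡ 3 (mod 4), (-1 / 143) = -1. Now have -(249 / 143).
Reduce the numerator: 249 ≡ 106 (mod 143), so (249 / 143) = (106 / 143).
Factor out 2: 106 = 2·53. Since 143 ≡ 7 (mod 8), (2 / 143) = +1. Now have -(53 / 143).
53 ≡ 1 (mod 4), so quadratic reciprocity gives (53 / 143) = (143 / 53). Reduce: 143 ≡ 37 (mod 53). Now have -(37 / 53).
37 ≡ 1 (mod 4), so quadratic reciprocity gives (37 / 53) = (53 / 37). Reduce: 53 ≡ 16 (mod 37). Now have -(16 / 37).
Factor out 2: 16 = 2^4. Since 37 ≡ 5 (mod 8), (2 / 37) = -1, and (2 / 37)^4 = +1. Now have -(1 / 37).
(1 / 37) = 1. Collecting the sign factors: -1.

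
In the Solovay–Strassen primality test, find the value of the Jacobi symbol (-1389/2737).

1

(-1389/2737)
  = (1348/2737)    [-1389 ≡ 1348 mod 2737]
  = (337/2737)    [2737 ≡ 1 mod 8 ⇒ (2/2737)^2 = +1]
  = (2737/337)    [QR: 337 ≡ 1 mod 4, sign kept]
  = (41/337)    [2737 ≡ 41 mod 337]
  = (337/41)    [QR: 41 ≡ 1 mod 4, sign kept]
  = (9/41)    [337 ≡ 9 mod 41]
  = (41/9)    [QR: 9 ≡ 1 mod 4, sign kept]
  = (5/9)    [41 ≡ 5 mod 9]
  = (9/5)    [QR: 5 ≡ 1 mod 4, sign kept]
  = (4/5)    [9 ≡ 4 mod 5]
  = (1/5)    [5 ≡ 5 mod 8 ⇒ (2/5)^2 = +1]
  = 1    [(1/5) = 1]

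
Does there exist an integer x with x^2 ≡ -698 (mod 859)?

(-698/859)
  = -(698/859)    [859 ≡ 3 mod 4 ⇒ (-1/859) = -1]
  = (349/859)    [859 ≡ 3 mod 8 ⇒ (2/859) = -1]
  = (859/349)    [QR: 349 ≡ 1 mod 4, sign kept]
  = (161/349)    [859 ≡ 161 mod 349]
  = (349/161)    [QR: 161 ≡ 1 mod 4, sign kept]
  = (27/161)    [349 ≡ 27 mod 161]
  = (161/27)    [QR: 161 ≡ 1 mod 4, sign kept]
  = (26/27)    [161 ≡ 26 mod 27]
  = -(13/27)    [27 ≡ 3 mod 8 ⇒ (2/27) = -1]
  = -(27/13)    [QR: 13 ≡ 1 mod 4, sign kept]
  = -(1/13)    [27 ≡ 1 mod 13]
  = -1    [(1/13) = 1]
The Legendre symbol is -1, so x^2 ≡ -698 (mod 859) has no solution.

no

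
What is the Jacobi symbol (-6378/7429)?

-1

(-6378/7429)
  = (6378/7429)    [7429 ≡ 1 mod 4 ⇒ (-1/7429) = +1]
  = -(3189/7429)    [7429 ≡ 5 mod 8 ⇒ (2/7429) = -1]
  = -(7429/3189)    [QR: 3189 ≡ 1 mod 4, sign kept]
  = -(1051/3189)    [7429 ≡ 1051 mod 3189]
  = -(3189/1051)    [QR: 3189 ≡ 1 mod 4, sign kept]
  = -(36/1051)    [3189 ≡ 36 mod 1051]
  = -(9/1051)    [1051 ≡ 3 mod 8 ⇒ (2/1051)^2 = +1]
  = -(1051/9)    [QR: 9 ≡ 1 mod 4, sign kept]
  = -(7/9)    [1051 ≡ 7 mod 9]
  = -(9/7)    [QR: 9 ≡ 1 mod 4, sign kept]
  = -(2/7)    [9 ≡ 2 mod 7]
  = -(1/7)    [7 ≡ 7 mod 8 ⇒ (2/7) = +1]
  = -1    [(1/7) = 1]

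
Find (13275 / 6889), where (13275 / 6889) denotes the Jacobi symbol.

1

(13275 / 6889)
  = (6386 / 6889)    [13275 ≡ 6386 mod 6889]
  = (3193 / 6889)    [6889 ≡ 1 mod 8 ⇒ (2 / 6889) = +1]
  = (6889 / 3193)    [QR: 3193 ≡ 1 mod 4, sign kept]
  = (503 / 3193)    [6889 ≡ 503 mod 3193]
  = (3193 / 503)    [QR: 3193 ≡ 1 mod 4, sign kept]
  = (175 / 503)    [3193 ≡ 175 mod 503]
  = -(503 / 175)    [QR: both ≡ 3 mod 4, sign flips]
  = -(153 / 175)    [503 ≡ 153 mod 175]
  = -(175 / 153)    [QR: 153 ≡ 1 mod 4, sign kept]
  = -(22 / 153)    [175 ≡ 22 mod 153]
  = -(11 / 153)    [153 ≡ 1 mod 8 ⇒ (2 / 153) = +1]
  = -(153 / 11)    [QR: 153 ≡ 1 mod 4, sign kept]
  = -(10 / 11)    [153 ≡ 10 mod 11]
  = (5 / 11)    [11 ≡ 3 mod 8 ⇒ (2 / 11) = -1]
  = (11 / 5)    [QR: 5 ≡ 1 mod 4, sign kept]
  = (1 / 5)    [11 ≡ 1 mod 5]
  = 1    [(1 / 5) = 1]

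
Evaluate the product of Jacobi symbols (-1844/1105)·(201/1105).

-1

By multiplicativity, (-1844·201/1105) = (-1844/1105)·(201/1105).
First factor (-1844/1105):
Reduce the numerator: -1844 ≡ 366 (mod 1105), so (-1844/1105) = (366/1105).
Factor out 2: 366 = 2·183. Since 1105 ≡ 1 (mod 8), (2/1105) = +1. Now have (183/1105).
1105 ≡ 1 (mod 4), so quadratic reciprocity gives (183/1105) = (1105/183). Reduce: 1105 ≡ 7 (mod 183). Now have (7/183).
Both 7 ≡ 3 and 183 ≡ 3 (mod 4), so reciprocity gives (7/183) = -(183/7). Reduce: 183 ≡ 1 (mod 7). Now have -(1/7).
(1/7) = 1. Collecting the sign factors: -1.
Second factor (201/1105):
201 ≡ 1 (mod 4), so quadratic reciprocity gives (201/1105) = (1105/201). Reduce: 1105 ≡ 100 (mod 201). Now have (100/201).
Factor out 2: 100 = 2^2·25. Since 201 ≡ 1 (mod 8), (2/201) = +1, and (2/201)^2 = +1. Now have (25/201).
25 ≡ 1 (mod 4), so quadratic reciprocity gives (25/201) = (201/25). Reduce: 201 ≡ 1 (mod 25). Now have (1/25).
(1/25) = 1. Collecting the sign factors: 1.
Product: (-1)·(1) = -1.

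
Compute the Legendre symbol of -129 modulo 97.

1

Reduce the numerator: -129 ≡ 65 (mod 97), so (-129/97) = (65/97).
65 ≡ 1 (mod 4), so quadratic reciprocity gives (65/97) = (97/65). Reduce: 97 ≡ 32 (mod 65). Now have (32/65).
Factor out 2: 32 = 2^5. Since 65 ≡ 1 (mod 8), (2/65) = +1, and (2/65)^5 = +1. Now have (1/65).
(1/65) = 1. Collecting the sign factors: 1.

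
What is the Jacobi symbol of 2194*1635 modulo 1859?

-1

By multiplicativity, (2194·1635/1859) = (2194/1859)·(1635/1859).
First factor (2194/1859):
(2194/1859)
  = (335/1859)    [2194 ≡ 335 mod 1859]
  = -(1859/335)    [QR: both ≡ 3 mod 4, sign flips]
  = -(184/335)    [1859 ≡ 184 mod 335]
  = -(23/335)    [335 ≡ 7 mod 8 ⇒ (2/335)^3 = +1]
  = (335/23)    [QR: both ≡ 3 mod 4, sign flips]
  = (13/23)    [335 ≡ 13 mod 23]
  = (23/13)    [QR: 13 ≡ 1 mod 4, sign kept]
  = (10/13)    [23 ≡ 10 mod 13]
  = -(5/13)    [13 ≡ 5 mod 8 ⇒ (2/13) = -1]
  = -(13/5)    [QR: 5 ≡ 1 mod 4, sign kept]
  = -(3/5)    [13 ≡ 3 mod 5]
  = -(5/3)    [QR: 5 ≡ 1 mod 4, sign kept]
  = -(2/3)    [5 ≡ 2 mod 3]
  = (1/3)    [3 ≡ 3 mod 8 ⇒ (2/3) = -1]
  = 1    [(1/3) = 1]
Second factor (1635/1859):
(1635/1859)
  = -(1859/1635)    [QR: both ≡ 3 mod 4, sign flips]
  = -(224/1635)    [1859 ≡ 224 mod 1635]
  = (7/1635)    [1635 ≡ 3 mod 8 ⇒ (2/1635)^5 = -1]
  = -(1635/7)    [QR: both ≡ 3 mod 4, sign flips]
  = -(4/7)    [1635 ≡ 4 mod 7]
  = -(1/7)    [7 ≡ 7 mod 8 ⇒ (2/7)^2 = +1]
  = -1    [(1/7) = 1]
Product: (1)·(-1) = -1.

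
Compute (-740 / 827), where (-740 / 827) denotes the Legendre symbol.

(-740 / 827)
  = -(740 / 827)    [827 ≡ 3 mod 4 ⇒ (-1 / 827) = -1]
  = -(185 / 827)    [827 ≡ 3 mod 8 ⇒ (2 / 827)^2 = +1]
  = -(827 / 185)    [QR: 185 ≡ 1 mod 4, sign kept]
  = -(87 / 185)    [827 ≡ 87 mod 185]
  = -(185 / 87)    [QR: 185 ≡ 1 mod 4, sign kept]
  = -(11 / 87)    [185 ≡ 11 mod 87]
  = (87 / 11)    [QR: both ≡ 3 mod 4, sign flips]
  = (10 / 11)    [87 ≡ 10 mod 11]
  = -(5 / 11)    [11 ≡ 3 mod 8 ⇒ (2 / 11) = -1]
  = -(11 / 5)    [QR: 5 ≡ 1 mod 4, sign kept]
  = -(1 / 5)    [11 ≡ 1 mod 5]
  = -1    [(1 / 5) = 1]

-1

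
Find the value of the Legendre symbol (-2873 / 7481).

1

Reduce the numerator: -2873 ≡ 4608 (mod 7481), so (-2873 / 7481) = (4608 / 7481).
Factor out 2: 4608 = 2^9·9. Since 7481 ≡ 1 (mod 8), (2 / 7481) = +1, and (2 / 7481)^9 = +1. Now have (9 / 7481).
9 ≡ 1 (mod 4), so quadratic reciprocity gives (9 / 7481) = (7481 / 9). Reduce: 7481 ≡ 2 (mod 9). Now have (2 / 9).
Factor out 2: 2 = 2. Since 9 ≡ 1 (mod 8), (2 / 9) = +1. Now have (1 / 9).
(1 / 9) = 1. Collecting the sign factors: 1.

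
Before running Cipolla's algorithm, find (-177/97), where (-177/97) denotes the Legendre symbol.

-1

Reduce the numerator: -177 ≡ 17 (mod 97), so (-177/97) = (17/97).
17 ≡ 1 (mod 4), so quadratic reciprocity gives (17/97) = (97/17). Reduce: 97 ≡ 12 (mod 17). Now have (12/17).
Factor out 2: 12 = 2^2·3. Since 17 ≡ 1 (mod 8), (2/17) = +1, and (2/17)^2 = +1. Now have (3/17).
17 ≡ 1 (mod 4), so quadratic reciprocity gives (3/17) = (17/3). Reduce: 17 ≡ 2 (mod 3). Now have (2/3).
Factor out 2: 2 = 2. Since 3 ≡ 3 (mod 8), (2/3) = -1. Now have -(1/3).
(1/3) = 1. Collecting the sign factors: -1.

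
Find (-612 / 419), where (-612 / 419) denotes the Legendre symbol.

(-612 / 419)
  = -(612 / 419)    [419 ≡ 3 mod 4 ⇒ (-1 / 419) = -1]
  = -(193 / 419)    [612 ≡ 193 mod 419]
  = -(419 / 193)    [QR: 193 ≡ 1 mod 4, sign kept]
  = -(33 / 193)    [419 ≡ 33 mod 193]
  = -(193 / 33)    [QR: 33 ≡ 1 mod 4, sign kept]
  = -(28 / 33)    [193 ≡ 28 mod 33]
  = -(7 / 33)    [33 ≡ 1 mod 8 ⇒ (2 / 33)^2 = +1]
  = -(33 / 7)    [QR: 33 ≡ 1 mod 4, sign kept]
  = -(5 / 7)    [33 ≡ 5 mod 7]
  = -(7 / 5)    [QR: 5 ≡ 1 mod 4, sign kept]
  = -(2 / 5)    [7 ≡ 2 mod 5]
  = (1 / 5)    [5 ≡ 5 mod 8 ⇒ (2 / 5) = -1]
  = 1    [(1 / 5) = 1]

1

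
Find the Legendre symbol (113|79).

-1

(113|79)
  = (34|79)    [113 ≡ 34 mod 79]
  = (17|79)    [79 ≡ 7 mod 8 ⇒ (2|79) = +1]
  = (79|17)    [QR: 17 ≡ 1 mod 4, sign kept]
  = (11|17)    [79 ≡ 11 mod 17]
  = (17|11)    [QR: 17 ≡ 1 mod 4, sign kept]
  = (6|11)    [17 ≡ 6 mod 11]
  = -(3|11)    [11 ≡ 3 mod 8 ⇒ (2|11) = -1]
  = (11|3)    [QR: both ≡ 3 mod 4, sign flips]
  = (2|3)    [11 ≡ 2 mod 3]
  = -(1|3)    [3 ≡ 3 mod 8 ⇒ (2|3) = -1]
  = -1    [(1|3) = 1]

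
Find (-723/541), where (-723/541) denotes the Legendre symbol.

Pull out -1: (-723/541) = (-1/541)·(723/541). Since 541 ≡ 1 (mod 4), (-1/541) = +1. Now have (723/541).
Reduce the numerator: 723 ≡ 182 (mod 541), so (723/541) = (182/541).
Factor out 2: 182 = 2·91. Since 541 ≡ 5 (mod 8), (2/541) = -1. Now have -(91/541).
541 ≡ 1 (mod 4), so quadratic reciprocity gives (91/541) = (541/91). Reduce: 541 ≡ 86 (mod 91). Now have -(86/91).
Factor out 2: 86 = 2·43. Since 91 ≡ 3 (mod 8), (2/91) = -1. Now have (43/91).
Both 43 ≡ 3 and 91 ≡ 3 (mod 4), so reciprocity gives (43/91) = -(91/43). Reduce: 91 ≡ 5 (mod 43). Now have -(5/43).
5 ≡ 1 (mod 4), so quadratic reciprocity gives (5/43) = (43/5). Reduce: 43 ≡ 3 (mod 5). Now have -(3/5).
5 ≡ 1 (mod 4), so quadratic reciprocity gives (3/5) = (5/3). Reduce: 5 ≡ 2 (mod 3). Now have -(2/3).
Factor out 2: 2 = 2. Since 3 ≡ 3 (mod 8), (2/3) = -1. Now have (1/3).
(1/3) = 1. Collecting the sign factors: 1.

1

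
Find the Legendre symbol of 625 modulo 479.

1

(625/479)
  = (146/479)    [625 ≡ 146 mod 479]
  = (73/479)    [479 ≡ 7 mod 8 ⇒ (2/479) = +1]
  = (479/73)    [QR: 73 ≡ 1 mod 4, sign kept]
  = (41/73)    [479 ≡ 41 mod 73]
  = (73/41)    [QR: 41 ≡ 1 mod 4, sign kept]
  = (32/41)    [73 ≡ 32 mod 41]
  = (1/41)    [41 ≡ 1 mod 8 ⇒ (2/41)^5 = +1]
  = 1    [(1/41) = 1]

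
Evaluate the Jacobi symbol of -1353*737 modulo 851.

1

By multiplicativity, (-1353·737 / 851) = (-1353 / 851)·(737 / 851).
First factor (-1353 / 851):
(-1353 / 851)
  = (349 / 851)    [-1353 ≡ 349 mod 851]
  = (851 / 349)    [QR: 349 ≡ 1 mod 4, sign kept]
  = (153 / 349)    [851 ≡ 153 mod 349]
  = (349 / 153)    [QR: 153 ≡ 1 mod 4, sign kept]
  = (43 / 153)    [349 ≡ 43 mod 153]
  = (153 / 43)    [QR: 153 ≡ 1 mod 4, sign kept]
  = (24 / 43)    [153 ≡ 24 mod 43]
  = -(3 / 43)    [43 ≡ 3 mod 8 ⇒ (2 / 43)^3 = -1]
  = (43 / 3)    [QR: both ≡ 3 mod 4, sign flips]
  = (1 / 3)    [43 ≡ 1 mod 3]
  = 1    [(1 / 3) = 1]
Second factor (737 / 851):
(737 / 851)
  = (851 / 737)    [QR: 737 ≡ 1 mod 4, sign kept]
  = (114 / 737)    [851 ≡ 114 mod 737]
  = (57 / 737)    [737 ≡ 1 mod 8 ⇒ (2 / 737) = +1]
  = (737 / 57)    [QR: 57 ≡ 1 mod 4, sign kept]
  = (53 / 57)    [737 ≡ 53 mod 57]
  = (57 / 53)    [QR: 53 ≡ 1 mod 4, sign kept]
  = (4 / 53)    [57 ≡ 4 mod 53]
  = (1 / 53)    [53 ≡ 5 mod 8 ⇒ (2 / 53)^2 = +1]
  = 1    [(1 / 53) = 1]
Product: (1)·(1) = 1.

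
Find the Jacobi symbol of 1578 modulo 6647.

-1

Factor out 2: 1578 = 2·789. Since 6647 ≡ 7 (mod 8), (2/6647) = +1. Now have (789/6647).
789 ≡ 1 (mod 4), so quadratic reciprocity gives (789/6647) = (6647/789). Reduce: 6647 ≡ 335 (mod 789). Now have (335/789).
789 ≡ 1 (mod 4), so quadratic reciprocity gives (335/789) = (789/335). Reduce: 789 ≡ 119 (mod 335). Now have (119/335).
Both 119 ≡ 3 and 335 ≡ 3 (mod 4), so reciprocity gives (119/335) = -(335/119). Reduce: 335 ≡ 97 (mod 119). Now have -(97/119).
97 ≡ 1 (mod 4), so quadratic reciprocity gives (97/119) = (119/97). Reduce: 119 ≡ 22 (mod 97). Now have -(22/97).
Factor out 2: 22 = 2·11. Since 97 ≡ 1 (mod 8), (2/97) = +1. Now have -(11/97).
97 ≡ 1 (mod 4), so quadratic reciprocity gives (11/97) = (97/11). Reduce: 97 ≡ 9 (mod 11). Now have -(9/11).
9 ≡ 1 (mod 4), so quadratic reciprocity gives (9/11) = (11/9). Reduce: 11 ≡ 2 (mod 9). Now have -(2/9).
Factor out 2: 2 = 2. Since 9 ≡ 1 (mod 8), (2/9) = +1. Now have -(1/9).
(1/9) = 1. Collecting the sign factors: -1.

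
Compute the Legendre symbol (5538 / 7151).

(5538 / 7151)
  = (2769 / 7151)    [7151 ≡ 7 mod 8 ⇒ (2 / 7151) = +1]
  = (7151 / 2769)    [QR: 2769 ≡ 1 mod 4, sign kept]
  = (1613 / 2769)    [7151 ≡ 1613 mod 2769]
  = (2769 / 1613)    [QR: 1613 ≡ 1 mod 4, sign kept]
  = (1156 / 1613)    [2769 ≡ 1156 mod 1613]
  = (289 / 1613)    [1613 ≡ 5 mod 8 ⇒ (2 / 1613)^2 = +1]
  = (1613 / 289)    [QR: 289 ≡ 1 mod 4, sign kept]
  = (168 / 289)    [1613 ≡ 168 mod 289]
  = (21 / 289)    [289 ≡ 1 mod 8 ⇒ (2 / 289)^3 = +1]
  = (289 / 21)    [QR: 21 ≡ 1 mod 4, sign kept]
  = (16 / 21)    [289 ≡ 16 mod 21]
  = (1 / 21)    [21 ≡ 5 mod 8 ⇒ (2 / 21)^4 = +1]
  = 1    [(1 / 21) = 1]

1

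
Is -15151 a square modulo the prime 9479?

(-15151/9479)
  = -(15151/9479)    [9479 ≡ 3 mod 4 ⇒ (-1/9479) = -1]
  = -(5672/9479)    [15151 ≡ 5672 mod 9479]
  = -(709/9479)    [9479 ≡ 7 mod 8 ⇒ (2/9479)^3 = +1]
  = -(9479/709)    [QR: 709 ≡ 1 mod 4, sign kept]
  = -(262/709)    [9479 ≡ 262 mod 709]
  = (131/709)    [709 ≡ 5 mod 8 ⇒ (2/709) = -1]
  = (709/131)    [QR: 709 ≡ 1 mod 4, sign kept]
  = (54/131)    [709 ≡ 54 mod 131]
  = -(27/131)    [131 ≡ 3 mod 8 ⇒ (2/131) = -1]
  = (131/27)    [QR: both ≡ 3 mod 4, sign flips]
  = (23/27)    [131 ≡ 23 mod 27]
  = -(27/23)    [QR: both ≡ 3 mod 4, sign flips]
  = -(4/23)    [27 ≡ 4 mod 23]
  = -(1/23)    [23 ≡ 7 mod 8 ⇒ (2/23)^2 = +1]
  = -1    [(1/23) = 1]
The Legendre symbol is -1, so x^2 ≡ -15151 (mod 9479) has no solution.

no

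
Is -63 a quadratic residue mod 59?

no

Reduce the numerator: -63 ≡ 55 (mod 59), so (-63|59) = (55|59).
Both 55 ≡ 3 and 59 ≡ 3 (mod 4), so reciprocity gives (55|59) = -(59|55). Reduce: 59 ≡ 4 (mod 55). Now have -(4|55).
Factor out 2: 4 = 2^2. Since 55 ≡ 7 (mod 8), (2|55) = +1, and (2|55)^2 = +1. Now have -(1|55).
(1|55) = 1. Collecting the sign factors: -1.
The Legendre symbol is -1, so x^2 ≡ -63 (mod 59) has no solution.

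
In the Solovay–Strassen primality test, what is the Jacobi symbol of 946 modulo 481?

1

(946|481)
  = (465|481)    [946 ≡ 465 mod 481]
  = (481|465)    [QR: 465 ≡ 1 mod 4, sign kept]
  = (16|465)    [481 ≡ 16 mod 465]
  = (1|465)    [465 ≡ 1 mod 8 ⇒ (2|465)^4 = +1]
  = 1    [(1|465) = 1]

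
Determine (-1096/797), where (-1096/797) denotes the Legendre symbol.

(-1096/797)
  = (498/797)    [-1096 ≡ 498 mod 797]
  = -(249/797)    [797 ≡ 5 mod 8 ⇒ (2/797) = -1]
  = -(797/249)    [QR: 249 ≡ 1 mod 4, sign kept]
  = -(50/249)    [797 ≡ 50 mod 249]
  = -(25/249)    [249 ≡ 1 mod 8 ⇒ (2/249) = +1]
  = -(249/25)    [QR: 25 ≡ 1 mod 4, sign kept]
  = -(24/25)    [249 ≡ 24 mod 25]
  = -(3/25)    [25 ≡ 1 mod 8 ⇒ (2/25)^3 = +1]
  = -(25/3)    [QR: 25 ≡ 1 mod 4, sign kept]
  = -(1/3)    [25 ≡ 1 mod 3]
  = -1    [(1/3) = 1]

-1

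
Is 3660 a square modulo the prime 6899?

no

Factor out 2: 3660 = 2^2·915. Since 6899 ≡ 3 (mod 8), (2/6899) = -1, and (2/6899)^2 = +1. Now have (915/6899).
Both 915 ≡ 3 and 6899 ≡ 3 (mod 4), so reciprocity gives (915/6899) = -(6899/915). Reduce: 6899 ≡ 494 (mod 915). Now have -(494/915).
Factor out 2: 494 = 2·247. Since 915 ≡ 3 (mod 8), (2/915) = -1. Now have (247/915).
Both 247 ≡ 3 and 915 ≡ 3 (mod 4), so reciprocity gives (247/915) = -(915/247). Reduce: 915 ≡ 174 (mod 247). Now have -(174/247).
Factor out 2: 174 = 2·87. Since 247 ≡ 7 (mod 8), (2/247) = +1. Now have -(87/247).
Both 87 ≡ 3 and 247 ≡ 3 (mod 4), so reciprocity gives (87/247) = -(247/87). Reduce: 247 ≡ 73 (mod 87). Now have (73/87).
73 ≡ 1 (mod 4), so quadratic reciprocity gives (73/87) = (87/73). Reduce: 87 ≡ 14 (mod 73). Now have (14/73).
Factor out 2: 14 = 2·7. Since 73 ≡ 1 (mod 8), (2/73) = +1. Now have (7/73).
73 ≡ 1 (mod 4), so quadratic reciprocity gives (7/73) = (73/7). Reduce: 73 ≡ 3 (mod 7). Now have (3/7).
Both 3 ≡ 3 and 7 ≡ 3 (mod 4), so reciprocity gives (3/7) = -(7/3). Reduce: 7 ≡ 1 (mod 3). Now have -(1/3).
(1/3) = 1. Collecting the sign factors: -1.
(3660/6899) = -1, and 6899 is prime, so 3660 is not a quadratic residue mod 6899.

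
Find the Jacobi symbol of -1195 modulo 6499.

(-1195 / 6499)
  = (5304 / 6499)    [-1195 ≡ 5304 mod 6499]
  = -(663 / 6499)    [6499 ≡ 3 mod 8 ⇒ (2 / 6499)^3 = -1]
  = (6499 / 663)    [QR: both ≡ 3 mod 4, sign flips]
  = (532 / 663)    [6499 ≡ 532 mod 663]
  = (133 / 663)    [663 ≡ 7 mod 8 ⇒ (2 / 663)^2 = +1]
  = (663 / 133)    [QR: 133 ≡ 1 mod 4, sign kept]
  = (131 / 133)    [663 ≡ 131 mod 133]
  = (133 / 131)    [QR: 133 ≡ 1 mod 4, sign kept]
  = (2 / 131)    [133 ≡ 2 mod 131]
  = -(1 / 131)    [131 ≡ 3 mod 8 ⇒ (2 / 131) = -1]
  = -1    [(1 / 131) = 1]

-1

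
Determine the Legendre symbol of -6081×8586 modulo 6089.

By multiplicativity, (-6081·8586/6089) = (-6081/6089)·(8586/6089).
First factor (-6081/6089):
(-6081/6089)
  = (8/6089)    [-6081 ≡ 8 mod 6089]
  = (1/6089)    [6089 ≡ 1 mod 8 ⇒ (2/6089)^3 = +1]
  = 1    [(1/6089) = 1]
Second factor (8586/6089):
(8586/6089)
  = (2497/6089)    [8586 ≡ 2497 mod 6089]
  = (6089/2497)    [QR: 2497 ≡ 1 mod 4, sign kept]
  = (1095/2497)    [6089 ≡ 1095 mod 2497]
  = (2497/1095)    [QR: 2497 ≡ 1 mod 4, sign kept]
  = (307/1095)    [2497 ≡ 307 mod 1095]
  = -(1095/307)    [QR: both ≡ 3 mod 4, sign flips]
  = -(174/307)    [1095 ≡ 174 mod 307]
  = (87/307)    [307 ≡ 3 mod 8 ⇒ (2/307) = -1]
  = -(307/87)    [QR: both ≡ 3 mod 4, sign flips]
  = -(46/87)    [307 ≡ 46 mod 87]
  = -(23/87)    [87 ≡ 7 mod 8 ⇒ (2/87) = +1]
  = (87/23)    [QR: both ≡ 3 mod 4, sign flips]
  = (18/23)    [87 ≡ 18 mod 23]
  = (9/23)    [23 ≡ 7 mod 8 ⇒ (2/23) = +1]
  = (23/9)    [QR: 9 ≡ 1 mod 4, sign kept]
  = (5/9)    [23 ≡ 5 mod 9]
  = (9/5)    [QR: 5 ≡ 1 mod 4, sign kept]
  = (4/5)    [9 ≡ 4 mod 5]
  = (1/5)    [5 ≡ 5 mod 8 ⇒ (2/5)^2 = +1]
  = 1    [(1/5) = 1]
Product: (1)·(1) = 1.

1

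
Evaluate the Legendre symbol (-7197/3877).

(-7197/3877)
  = (557/3877)    [-7197 ≡ 557 mod 3877]
  = (3877/557)    [QR: 557 ≡ 1 mod 4, sign kept]
  = (535/557)    [3877 ≡ 535 mod 557]
  = (557/535)    [QR: 557 ≡ 1 mod 4, sign kept]
  = (22/535)    [557 ≡ 22 mod 535]
  = (11/535)    [535 ≡ 7 mod 8 ⇒ (2/535) = +1]
  = -(535/11)    [QR: both ≡ 3 mod 4, sign flips]
  = -(7/11)    [535 ≡ 7 mod 11]
  = (11/7)    [QR: both ≡ 3 mod 4, sign flips]
  = (4/7)    [11 ≡ 4 mod 7]
  = (1/7)    [7 ≡ 7 mod 8 ⇒ (2/7)^2 = +1]
  = 1    [(1/7) = 1]

1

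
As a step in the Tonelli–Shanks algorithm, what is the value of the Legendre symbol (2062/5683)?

1

Factor out 2: 2062 = 2·1031. Since 5683 ≡ 3 (mod 8), (2/5683) = -1. Now have -(1031/5683).
Both 1031 ≡ 3 and 5683 ≡ 3 (mod 4), so reciprocity gives (1031/5683) = -(5683/1031). Reduce: 5683 ≡ 528 (mod 1031). Now have (528/1031).
Factor out 2: 528 = 2^4·33. Since 1031 ≡ 7 (mod 8), (2/1031) = +1, and (2/1031)^4 = +1. Now have (33/1031).
33 ≡ 1 (mod 4), so quadratic reciprocity gives (33/1031) = (1031/33). Reduce: 1031 ≡ 8 (mod 33). Now have (8/33).
Factor out 2: 8 = 2^3. Since 33 ≡ 1 (mod 8), (2/33) = +1, and (2/33)^3 = +1. Now have (1/33).
(1/33) = 1. Collecting the sign factors: 1.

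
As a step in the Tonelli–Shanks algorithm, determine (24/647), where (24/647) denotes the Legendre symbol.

1

Factor out 2: 24 = 2^3·3. Since 647 ≡ 7 (mod 8), (2/647) = +1, and (2/647)^3 = +1. Now have (3/647).
Both 3 ≡ 3 and 647 ≡ 3 (mod 4), so reciprocity gives (3/647) = -(647/3). Reduce: 647 ≡ 2 (mod 3). Now have -(2/3).
Factor out 2: 2 = 2. Since 3 ≡ 3 (mod 8), (2/3) = -1. Now have (1/3).
(1/3) = 1. Collecting the sign factors: 1.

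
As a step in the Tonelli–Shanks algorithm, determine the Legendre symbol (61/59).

-1

(61/59)
  = (2/59)    [61 ≡ 2 mod 59]
  = -(1/59)    [59 ≡ 3 mod 8 ⇒ (2/59) = -1]
  = -1    [(1/59) = 1]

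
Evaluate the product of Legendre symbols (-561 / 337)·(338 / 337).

1

By multiplicativity, (-561·338 / 337) = (-561 / 337)·(338 / 337).
First factor (-561 / 337):
(-561 / 337)
  = (113 / 337)    [-561 ≡ 113 mod 337]
  = (337 / 113)    [QR: 113 ≡ 1 mod 4, sign kept]
  = (111 / 113)    [337 ≡ 111 mod 113]
  = (113 / 111)    [QR: 113 ≡ 1 mod 4, sign kept]
  = (2 / 111)    [113 ≡ 2 mod 111]
  = (1 / 111)    [111 ≡ 7 mod 8 ⇒ (2 / 111) = +1]
  = 1    [(1 / 111) = 1]
Second factor (338 / 337):
(338 / 337)
  = (1 / 337)    [338 ≡ 1 mod 337]
  = 1    [(1 / 337) = 1]
Product: (1)·(1) = 1.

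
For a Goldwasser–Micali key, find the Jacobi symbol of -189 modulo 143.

Pull out -1: (-189/143) = (-1/143)·(189/143). Since 143 ≡ 3 (mod 4), (-1/143) = -1. Now have -(189/143).
Reduce the numerator: 189 ≡ 46 (mod 143), so (189/143) = (46/143).
Factor out 2: 46 = 2·23. Since 143 ≡ 7 (mod 8), (2/143) = +1. Now have -(23/143).
Both 23 ≡ 3 and 143 ≡ 3 (mod 4), so reciprocity gives (23/143) = -(143/23). Reduce: 143 ≡ 5 (mod 23). Now have (5/23).
5 ≡ 1 (mod 4), so quadratic reciprocity gives (5/23) = (23/5). Reduce: 23 ≡ 3 (mod 5). Now have (3/5).
5 ≡ 1 (mod 4), so quadratic reciprocity gives (3/5) = (5/3). Reduce: 5 ≡ 2 (mod 3). Now have (2/3).
Factor out 2: 2 = 2. Since 3 ≡ 3 (mod 8), (2/3) = -1. Now have -(1/3).
(1/3) = 1. Collecting the sign factors: -1.

-1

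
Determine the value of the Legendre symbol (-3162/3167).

Reduce the numerator: -3162 ≡ 5 (mod 3167), so (-3162/3167) = (5/3167).
5 ≡ 1 (mod 4), so quadratic reciprocity gives (5/3167) = (3167/5). Reduce: 3167 ≡ 2 (mod 5). Now have (2/5).
Factor out 2: 2 = 2. Since 5 ≡ 5 (mod 8), (2/5) = -1. Now have -(1/5).
(1/5) = 1. Collecting the sign factors: -1.

-1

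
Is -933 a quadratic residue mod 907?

yes

Pull out -1: (-933|907) = (-1|907)·(933|907). Since 907 ≡ 3 (mod 4), (-1|907) = -1. Now have -(933|907).
Reduce the numerator: 933 ≡ 26 (mod 907), so (933|907) = (26|907).
Factor out 2: 26 = 2·13. Since 907 ≡ 3 (mod 8), (2|907) = -1. Now have (13|907).
13 ≡ 1 (mod 4), so quadratic reciprocity gives (13|907) = (907|13). Reduce: 907 ≡ 10 (mod 13). Now have (10|13).
Factor out 2: 10 = 2·5. Since 13 ≡ 5 (mod 8), (2|13) = -1. Now have -(5|13).
5 ≡ 1 (mod 4), so quadratic reciprocity gives (5|13) = (13|5). Reduce: 13 ≡ 3 (mod 5). Now have -(3|5).
5 ≡ 1 (mod 4), so quadratic reciprocity gives (3|5) = (5|3). Reduce: 5 ≡ 2 (mod 3). Now have -(2|3).
Factor out 2: 2 = 2. Since 3 ≡ 3 (mod 8), (2|3) = -1. Now have (1|3).
(1|3) = 1. Collecting the sign factors: 1.
(-933|907) = 1, and 907 is prime, so -933 is a quadratic residue mod 907.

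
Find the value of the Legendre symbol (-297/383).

1

(-297/383)
  = (86/383)    [-297 ≡ 86 mod 383]
  = (43/383)    [383 ≡ 7 mod 8 ⇒ (2/383) = +1]
  = -(383/43)    [QR: both ≡ 3 mod 4, sign flips]
  = -(39/43)    [383 ≡ 39 mod 43]
  = (43/39)    [QR: both ≡ 3 mod 4, sign flips]
  = (4/39)    [43 ≡ 4 mod 39]
  = (1/39)    [39 ≡ 7 mod 8 ⇒ (2/39)^2 = +1]
  = 1    [(1/39) = 1]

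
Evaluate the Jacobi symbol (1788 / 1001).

-1

Reduce the numerator: 1788 ≡ 787 (mod 1001), so (1788 / 1001) = (787 / 1001).
1001 ≡ 1 (mod 4), so quadratic reciprocity gives (787 / 1001) = (1001 / 787). Reduce: 1001 ≡ 214 (mod 787). Now have (214 / 787).
Factor out 2: 214 = 2·107. Since 787 ≡ 3 (mod 8), (2 / 787) = -1. Now have -(107 / 787).
Both 107 ≡ 3 and 787 ≡ 3 (mod 4), so reciprocity gives (107 / 787) = -(787 / 107). Reduce: 787 ≡ 38 (mod 107). Now have (38 / 107).
Factor out 2: 38 = 2·19. Since 107 ≡ 3 (mod 8), (2 / 107) = -1. Now have -(19 / 107).
Both 19 ≡ 3 and 107 ≡ 3 (mod 4), so reciprocity gives (19 / 107) = -(107 / 19). Reduce: 107 ≡ 12 (mod 19). Now have (12 / 19).
Factor out 2: 12 = 2^2·3. Since 19 ≡ 3 (mod 8), (2 / 19) = -1, and (2 / 19)^2 = +1. Now have (3 / 19).
Both 3 ≡ 3 and 19 ≡ 3 (mod 4), so reciprocity gives (3 / 19) = -(19 / 3). Reduce: 19 ≡ 1 (mod 3). Now have -(1 / 3).
(1 / 3) = 1. Collecting the sign factors: -1.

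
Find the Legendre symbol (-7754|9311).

(-7754|9311)
  = (1557|9311)    [-7754 ≡ 1557 mod 9311]
  = (9311|1557)    [QR: 1557 ≡ 1 mod 4, sign kept]
  = (1526|1557)    [9311 ≡ 1526 mod 1557]
  = -(763|1557)    [1557 ≡ 5 mod 8 ⇒ (2|1557) = -1]
  = -(1557|763)    [QR: 1557 ≡ 1 mod 4, sign kept]
  = -(31|763)    [1557 ≡ 31 mod 763]
  = (763|31)    [QR: both ≡ 3 mod 4, sign flips]
  = (19|31)    [763 ≡ 19 mod 31]
  = -(31|19)    [QR: both ≡ 3 mod 4, sign flips]
  = -(12|19)    [31 ≡ 12 mod 19]
  = -(3|19)    [19 ≡ 3 mod 8 ⇒ (2|19)^2 = +1]
  = (19|3)    [QR: both ≡ 3 mod 4, sign flips]
  = (1|3)    [19 ≡ 1 mod 3]
  = 1    [(1|3) = 1]

1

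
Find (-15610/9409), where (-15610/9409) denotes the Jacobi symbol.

1

(-15610/9409)
  = (3208/9409)    [-15610 ≡ 3208 mod 9409]
  = (401/9409)    [9409 ≡ 1 mod 8 ⇒ (2/9409)^3 = +1]
  = (9409/401)    [QR: 401 ≡ 1 mod 4, sign kept]
  = (186/401)    [9409 ≡ 186 mod 401]
  = (93/401)    [401 ≡ 1 mod 8 ⇒ (2/401) = +1]
  = (401/93)    [QR: 93 ≡ 1 mod 4, sign kept]
  = (29/93)    [401 ≡ 29 mod 93]
  = (93/29)    [QR: 29 ≡ 1 mod 4, sign kept]
  = (6/29)    [93 ≡ 6 mod 29]
  = -(3/29)    [29 ≡ 5 mod 8 ⇒ (2/29) = -1]
  = -(29/3)    [QR: 29 ≡ 1 mod 4, sign kept]
  = -(2/3)    [29 ≡ 2 mod 3]
  = (1/3)    [3 ≡ 3 mod 8 ⇒ (2/3) = -1]
  = 1    [(1/3) = 1]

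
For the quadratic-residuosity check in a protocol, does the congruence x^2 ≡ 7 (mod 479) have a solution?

yes

Both 7 ≡ 3 and 479 ≡ 3 (mod 4), so reciprocity gives (7/479) = -(479/7). Reduce: 479 ≡ 3 (mod 7). Now have -(3/7).
Both 3 ≡ 3 and 7 ≡ 3 (mod 4), so reciprocity gives (3/7) = -(7/3). Reduce: 7 ≡ 1 (mod 3). Now have (1/3).
(1/3) = 1. Collecting the sign factors: 1.
The Legendre symbol is 1, so x^2 ≡ 7 (mod 479) has solution.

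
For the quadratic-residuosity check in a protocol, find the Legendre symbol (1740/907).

-1

(1740/907)
  = (833/907)    [1740 ≡ 833 mod 907]
  = (907/833)    [QR: 833 ≡ 1 mod 4, sign kept]
  = (74/833)    [907 ≡ 74 mod 833]
  = (37/833)    [833 ≡ 1 mod 8 ⇒ (2/833) = +1]
  = (833/37)    [QR: 37 ≡ 1 mod 4, sign kept]
  = (19/37)    [833 ≡ 19 mod 37]
  = (37/19)    [QR: 37 ≡ 1 mod 4, sign kept]
  = (18/19)    [37 ≡ 18 mod 19]
  = -(9/19)    [19 ≡ 3 mod 8 ⇒ (2/19) = -1]
  = -(19/9)    [QR: 9 ≡ 1 mod 4, sign kept]
  = -(1/9)    [19 ≡ 1 mod 9]
  = -1    [(1/9) = 1]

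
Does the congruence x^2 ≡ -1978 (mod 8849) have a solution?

(-1978/8849)
  = (6871/8849)    [-1978 ≡ 6871 mod 8849]
  = (8849/6871)    [QR: 8849 ≡ 1 mod 4, sign kept]
  = (1978/6871)    [8849 ≡ 1978 mod 6871]
  = (989/6871)    [6871 ≡ 7 mod 8 ⇒ (2/6871) = +1]
  = (6871/989)    [QR: 989 ≡ 1 mod 4, sign kept]
  = (937/989)    [6871 ≡ 937 mod 989]
  = (989/937)    [QR: 937 ≡ 1 mod 4, sign kept]
  = (52/937)    [989 ≡ 52 mod 937]
  = (13/937)    [937 ≡ 1 mod 8 ⇒ (2/937)^2 = +1]
  = (937/13)    [QR: 13 ≡ 1 mod 4, sign kept]
  = (1/13)    [937 ≡ 1 mod 13]
  = 1    [(1/13) = 1]
The Legendre symbol is 1, so x^2 ≡ -1978 (mod 8849) has solution.

yes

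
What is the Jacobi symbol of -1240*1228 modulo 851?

-1

By multiplicativity, (-1240·1228 / 851) = (-1240 / 851)·(1228 / 851).
First factor (-1240 / 851):
Reduce the numerator: -1240 ≡ 462 (mod 851), so (-1240 / 851) = (462 / 851).
Factor out 2: 462 = 2·231. Since 851 ≡ 3 (mod 8), (2 / 851) = -1. Now have -(231 / 851).
Both 231 ≡ 3 and 851 ≡ 3 (mod 4), so reciprocity gives (231 / 851) = -(851 / 231). Reduce: 851 ≡ 158 (mod 231). Now have (158 / 231).
Factor out 2: 158 = 2·79. Since 231 ≡ 7 (mod 8), (2 / 231) = +1. Now have (79 / 231).
Both 79 ≡ 3 and 231 ≡ 3 (mod 4), so reciprocity gives (79 / 231) = -(231 / 79). Reduce: 231 ≡ 73 (mod 79). Now have -(73 / 79).
73 ≡ 1 (mod 4), so quadratic reciprocity gives (73 / 79) = (79 / 73). Reduce: 79 ≡ 6 (mod 73). Now have -(6 / 73).
Factor out 2: 6 = 2·3. Since 73 ≡ 1 (mod 8), (2 / 73) = +1. Now have -(3 / 73).
73 ≡ 1 (mod 4), so quadratic reciprocity gives (3 / 73) = (73 / 3). Reduce: 73 ≡ 1 (mod 3). Now have -(1 / 3).
(1 / 3) = 1. Collecting the sign factors: -1.
Second factor (1228 / 851):
Reduce the numerator: 1228 ≡ 377 (mod 851), so (1228 / 851) = (377 / 851).
377 ≡ 1 (mod 4), so quadratic reciprocity gives (377 / 851) = (851 / 377). Reduce: 851 ≡ 97 (mod 377). Now have (97 / 377).
97 ≡ 1 (mod 4), so quadratic reciprocity gives (97 / 377) = (377 / 97). Reduce: 377 ≡ 86 (mod 97). Now have (86 / 97).
Factor out 2: 86 = 2·43. Since 97 ≡ 1 (mod 8), (2 / 97) = +1. Now have (43 / 97).
97 ≡ 1 (mod 4), so quadratic reciprocity gives (43 / 97) = (97 / 43). Reduce: 97 ≡ 11 (mod 43). Now have (11 / 43).
Both 11 ≡ 3 and 43 ≡ 3 (mod 4), so reciprocity gives (11 / 43) = -(43 / 11). Reduce: 43 ≡ 10 (mod 11). Now have -(10 / 11).
Factor out 2: 10 = 2·5. Since 11 ≡ 3 (mod 8), (2 / 11) = -1. Now have (5 / 11).
5 ≡ 1 (mod 4), so quadratic reciprocity gives (5 / 11) = (11 / 5). Reduce: 11 ≡ 1 (mod 5). Now have (1 / 5).
(1 / 5) = 1. Collecting the sign factors: 1.
Product: (-1)·(1) = -1.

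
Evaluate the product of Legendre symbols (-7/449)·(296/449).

-1

By multiplicativity, (-7·296/449) = (-7/449)·(296/449).
First factor (-7/449):
Pull out -1: (-7/449) = (-1/449)·(7/449). Since 449 ≡ 1 (mod 4), (-1/449) = +1. Now have (7/449).
449 ≡ 1 (mod 4), so quadratic reciprocity gives (7/449) = (449/7). Reduce: 449 ≡ 1 (mod 7). Now have (1/7).
(1/7) = 1. Collecting the sign factors: 1.
Second factor (296/449):
Factor out 2: 296 = 2^3·37. Since 449 ≡ 1 (mod 8), (2/449) = +1, and (2/449)^3 = +1. Now have (37/449).
37 ≡ 1 (mod 4), so quadratic reciprocity gives (37/449) = (449/37). Reduce: 449 ≡ 5 (mod 37). Now have (5/37).
5 ≡ 1 (mod 4), so quadratic reciprocity gives (5/37) = (37/5). Reduce: 37 ≡ 2 (mod 5). Now have (2/5).
Factor out 2: 2 = 2. Since 5 ≡ 5 (mod 8), (2/5) = -1. Now have -(1/5).
(1/5) = 1. Collecting the sign factors: -1.
Product: (1)·(-1) = -1.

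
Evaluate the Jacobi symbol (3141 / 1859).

Reduce the numerator: 3141 ≡ 1282 (mod 1859), so (3141 / 1859) = (1282 / 1859).
Factor out 2: 1282 = 2·641. Since 1859 ≡ 3 (mod 8), (2 / 1859) = -1. Now have -(641 / 1859).
641 ≡ 1 (mod 4), so quadratic reciprocity gives (641 / 1859) = (1859 / 641). Reduce: 1859 ≡ 577 (mod 641). Now have -(577 / 641).
577 ≡ 1 (mod 4), so quadratic reciprocity gives (577 / 641) = (641 / 577). Reduce: 641 ≡ 64 (mod 577). Now have -(64 / 577).
Factor out 2: 64 = 2^6. Since 577 ≡ 1 (mod 8), (2 / 577) = +1, and (2 / 577)^6 = +1. Now have -(1 / 577).
(1 / 577) = 1. Collecting the sign factors: -1.

-1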